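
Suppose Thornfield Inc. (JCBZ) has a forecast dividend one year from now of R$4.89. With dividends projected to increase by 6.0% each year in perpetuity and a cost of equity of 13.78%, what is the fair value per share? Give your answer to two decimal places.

Gordon growth model: P₀ = D₁/(r − g), with D₁ = 4.89 given directly.
P₀ = 4.8900 / (0.1378 − 0.06) = 4.8900 / 0.0778 = 62.8535

R$62.85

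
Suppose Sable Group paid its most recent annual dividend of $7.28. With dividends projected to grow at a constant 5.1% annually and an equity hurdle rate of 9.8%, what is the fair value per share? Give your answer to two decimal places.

Gordon growth model: P₀ = D₁/(r − g). D₁ = 7.28 × (1 + 0.051) = 7.6513.
P₀ = 7.6513 / (0.098 − 0.051) = 7.6513 / 0.047 = 162.7932

$162.79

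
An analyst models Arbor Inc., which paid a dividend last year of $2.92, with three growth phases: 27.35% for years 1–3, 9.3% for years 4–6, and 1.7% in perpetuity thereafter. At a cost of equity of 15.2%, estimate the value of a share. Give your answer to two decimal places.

$46.79

Three-stage DDM. Project D₁…D_6; terminal Gordon value at t=6 with g = 0.017; discount at r = 0.152.
D_1 = 3.7186
D_2 = 4.7357
D_3 = 6.0309
D_4 = 6.5917
D_5 = 7.2048
D_6 = 7.8748
TV_6 = 8.0087/(0.152−0.017) = 59.3236
P₀ = Σ Dₜ/(1+r)ᵗ + TV_6/(1+r)^6 = 46.7854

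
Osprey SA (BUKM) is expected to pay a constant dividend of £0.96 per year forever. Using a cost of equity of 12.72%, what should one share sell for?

Zero-growth DDM (perpetuity): P₀ = D/r = 0.96 / 0.1272 = 7.5472

£7.55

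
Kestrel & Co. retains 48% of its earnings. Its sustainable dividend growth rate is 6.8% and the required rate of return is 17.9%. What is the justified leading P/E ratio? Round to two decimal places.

4.68

Payout ratio b = 1 − 0.48 = 0.52.
Justified leading P/E = b/(r−g) = 0.52/(0.179−0.068) = 4.6847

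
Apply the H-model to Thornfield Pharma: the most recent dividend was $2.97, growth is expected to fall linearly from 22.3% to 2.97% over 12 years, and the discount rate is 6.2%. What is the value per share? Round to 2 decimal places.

$201.33

H-model: P₀ = D₀[(1+g_L) + H(g_S−g_L)]/(r−g_L), with H = 12/2 = 6.
P₀ = 2.97 × [(1+0.0297) + 6×(0.223−0.0297)] / (0.062−0.0297)
   = 2.97 × 2.1895 / 0.0323 = 201.3255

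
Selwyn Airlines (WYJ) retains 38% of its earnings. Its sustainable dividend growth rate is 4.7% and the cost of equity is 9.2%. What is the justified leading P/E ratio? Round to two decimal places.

Payout ratio b = 1 − 0.38 = 0.62.
Justified leading P/E = b/(r−g) = 0.62/(0.092−0.047) = 13.7778

13.78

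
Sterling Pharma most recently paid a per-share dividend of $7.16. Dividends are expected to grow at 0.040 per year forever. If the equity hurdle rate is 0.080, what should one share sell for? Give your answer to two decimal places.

Gordon growth model: P₀ = D₁/(r − g). D₁ = 7.16 × (1 + 0.04) = 7.4464.
P₀ = 7.4464 / (0.08 − 0.04) = 7.4464 / 0.04 = 186.1600

$186.16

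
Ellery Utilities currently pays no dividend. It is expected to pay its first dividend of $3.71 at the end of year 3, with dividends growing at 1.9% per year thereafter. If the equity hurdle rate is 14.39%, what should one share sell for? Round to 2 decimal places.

Deferred-dividend DDM. At t=2 the remaining stream is a growing perpetuity with first payment D_3 = 3.71.
V_2 = D_3/(r−g) = 3.71/(0.1439−0.019) = 29.7038
P₀ = V_2/(1+r)^2 = 29.7038/(1+0.1439)^2 = 22.7005

$22.70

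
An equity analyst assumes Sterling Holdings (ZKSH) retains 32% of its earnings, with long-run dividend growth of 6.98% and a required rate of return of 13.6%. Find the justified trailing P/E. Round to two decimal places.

Payout ratio b = 1 − 0.32 = 0.68.
Justified trailing P/E = b(1+g)/(r−g) = 0.68×(1+0.0698)/(0.136−0.0698) = 10.9889

10.99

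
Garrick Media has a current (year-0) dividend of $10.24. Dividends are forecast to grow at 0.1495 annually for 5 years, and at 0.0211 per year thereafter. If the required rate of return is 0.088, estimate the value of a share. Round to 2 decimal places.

Two-stage DDM. Project D₁…D_5 at 0.1495, terminal growth 0.0211, discount at r = 0.088.
D_1 = 11.7709
D_2 = 13.5306
D_3 = 15.5535
D_4 = 17.8787
D_5 = 20.5516
Terminal value at t=5: TV = D_6/(r−g) = 20.9852/(0.088−0.0211) = 313.6801
P₀ = 11.7709/(1+0.088)^1 + 13.5306/(1+0.088)^2 + 15.5535/(1+0.088)^3 + 17.8787/(1+0.088)^4 + 20.5516/(1+0.088)^5 + 313.6801/(1+0.088)^5 = 266.3164

$266.32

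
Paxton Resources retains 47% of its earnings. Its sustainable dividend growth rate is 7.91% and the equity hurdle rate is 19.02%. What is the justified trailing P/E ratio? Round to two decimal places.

Payout ratio b = 1 − 0.47 = 0.53.
Justified trailing P/E = b(1+g)/(r−g) = 0.53×(1+0.0791)/(0.1902−0.0791) = 5.1478

5.15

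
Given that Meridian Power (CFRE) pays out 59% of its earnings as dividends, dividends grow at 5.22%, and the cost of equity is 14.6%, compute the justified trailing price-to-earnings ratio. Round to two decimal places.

6.62

Justified trailing P/E = b(1+g)/(r−g) = 0.59×(1+0.0522)/(0.146−0.0522) = 6.6183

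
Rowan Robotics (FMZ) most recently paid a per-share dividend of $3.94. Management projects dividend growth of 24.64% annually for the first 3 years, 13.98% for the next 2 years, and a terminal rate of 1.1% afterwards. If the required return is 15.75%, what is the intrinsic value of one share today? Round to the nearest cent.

Three-stage DDM. Project D₁…D_5; terminal Gordon value at t=5 with g = 0.011; discount at r = 0.1575.
D_1 = 4.9108
D_2 = 6.1208
D_3 = 7.6290
D_4 = 8.6956
D_5 = 9.9112
TV_5 = 10.0202/(0.1575−0.011) = 68.3974
P₀ = Σ Dₜ/(1+r)ᵗ + TV_5/(1+r)^5 = 56.2626

$56.26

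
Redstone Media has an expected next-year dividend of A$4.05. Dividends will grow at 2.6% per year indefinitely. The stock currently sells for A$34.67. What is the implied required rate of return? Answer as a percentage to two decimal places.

Rearranging the constant-growth DDM: r = D₁/P₀ + g.
r = 4.0500 / 34.67 + 0.026 = 0.11682 + 0.026 = 0.14282

14.28%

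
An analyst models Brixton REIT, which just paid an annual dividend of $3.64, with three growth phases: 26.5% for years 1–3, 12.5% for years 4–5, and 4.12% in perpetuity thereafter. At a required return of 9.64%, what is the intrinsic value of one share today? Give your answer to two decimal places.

Three-stage DDM. Project D₁…D_5; terminal Gordon value at t=5 with g = 0.0412; discount at r = 0.0964.
D_1 = 4.6046
D_2 = 5.8248
D_3 = 7.3684
D_4 = 8.2894
D_5 = 9.3256
TV_5 = 9.7098/(0.0964−0.0412) = 175.9029
P₀ = Σ Dₜ/(1+r)ᵗ + TV_5/(1+r)^5 = 137.2855

$137.29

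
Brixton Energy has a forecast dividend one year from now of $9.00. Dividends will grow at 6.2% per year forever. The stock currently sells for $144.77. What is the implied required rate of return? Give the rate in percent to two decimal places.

12.42%

Rearranging the constant-growth DDM: r = D₁/P₀ + g.
r = 9.0000 / 144.77 + 0.062 = 0.06217 + 0.062 = 0.12417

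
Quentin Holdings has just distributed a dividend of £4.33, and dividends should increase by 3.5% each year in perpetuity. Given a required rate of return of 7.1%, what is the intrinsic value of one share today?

Gordon growth model: P₀ = D₁/(r − g). D₁ = 4.33 × (1 + 0.035) = 4.4815.
P₀ = 4.4815 / (0.071 − 0.035) = 4.4815 / 0.036 = 124.4875

£124.49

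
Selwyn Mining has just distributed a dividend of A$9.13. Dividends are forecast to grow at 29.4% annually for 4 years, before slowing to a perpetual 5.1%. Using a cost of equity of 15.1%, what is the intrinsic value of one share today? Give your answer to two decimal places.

Two-stage DDM. Project D₁…D_4 at 0.294, terminal growth 0.051, discount at r = 0.151.
D_1 = 11.8142
D_2 = 15.2876
D_3 = 19.7822
D_4 = 25.5981
Terminal value at t=4: TV = D_5/(r−g) = 26.9036/(0.151−0.051) = 269.0361
P₀ = 11.8142/(1+0.151)^1 + 15.2876/(1+0.151)^2 + 19.7822/(1+0.151)^3 + 25.5981/(1+0.151)^4 + 269.0361/(1+0.151)^4 = 202.6505

A$202.65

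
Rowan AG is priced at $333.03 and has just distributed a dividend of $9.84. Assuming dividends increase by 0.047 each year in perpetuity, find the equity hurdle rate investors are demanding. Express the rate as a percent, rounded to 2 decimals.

Rearranging the constant-growth DDM: r = D₁/P₀ + g.
D₁ = 9.84 × (1 + 0.047) = 10.3025.
r = 10.3025 / 333.03 + 0.047 = 0.03094 + 0.047 = 0.07794

7.79%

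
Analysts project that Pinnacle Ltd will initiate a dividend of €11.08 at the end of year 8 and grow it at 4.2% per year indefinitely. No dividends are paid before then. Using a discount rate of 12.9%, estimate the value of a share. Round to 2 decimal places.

€54.47

Deferred-dividend DDM. At t=7 the remaining stream is a growing perpetuity with first payment D_8 = 11.08.
V_7 = D_8/(r−g) = 11.08/(0.129−0.042) = 127.3563
P₀ = V_7/(1+r)^7 = 127.3563/(1+0.129)^7 = 54.4707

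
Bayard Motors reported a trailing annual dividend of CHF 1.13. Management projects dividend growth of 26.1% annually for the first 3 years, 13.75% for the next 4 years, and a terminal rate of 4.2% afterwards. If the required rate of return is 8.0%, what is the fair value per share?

CHF 73.56

Three-stage DDM. Project D₁…D_7; terminal Gordon value at t=7 with g = 0.042; discount at r = 0.08.
D_1 = 1.4249
D_2 = 1.7968
D_3 = 2.2658
D_4 = 2.5774
D_5 = 2.9317
D_6 = 3.3349
D_7 = 3.7934
TV_7 = 3.9527/(0.08−0.042) = 104.0192
P₀ = Σ Dₜ/(1+r)ᵗ + TV_7/(1+r)^7 = 73.5574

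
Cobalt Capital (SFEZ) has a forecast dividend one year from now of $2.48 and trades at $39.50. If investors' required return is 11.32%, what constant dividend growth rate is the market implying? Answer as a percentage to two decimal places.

From P₀ = D₁/(r − g), the implied growth is g = r − D₁/P₀.
g = 0.1132 − 2.48/39.50 = 0.1132 − 0.06278 = 0.05042

5.04%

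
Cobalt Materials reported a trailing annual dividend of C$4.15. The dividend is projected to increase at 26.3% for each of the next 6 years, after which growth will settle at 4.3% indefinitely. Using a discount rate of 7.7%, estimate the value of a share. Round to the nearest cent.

C$376.23

Two-stage DDM. Project D₁…D_6 at 0.263, terminal growth 0.043, discount at r = 0.077.
D_1 = 5.2415
D_2 = 6.6200
D_3 = 8.3610
D_4 = 10.5599
D_5 = 13.3372
D_6 = 16.8449
Terminal value at t=6: TV = D_7/(r−g) = 17.5692/(0.077−0.043) = 516.7418
P₀ = 5.2415/(1+0.077)^1 + 6.6200/(1+0.077)^2 + 8.3610/(1+0.077)^3 + 10.5599/(1+0.077)^4 + 13.3372/(1+0.077)^5 + 16.8449/(1+0.077)^6 + 516.7418/(1+0.077)^6 = 376.2289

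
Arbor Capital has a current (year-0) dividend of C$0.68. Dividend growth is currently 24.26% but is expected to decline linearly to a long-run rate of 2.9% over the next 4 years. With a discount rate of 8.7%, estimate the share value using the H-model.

C$17.07

H-model: P₀ = D₀[(1+g_L) + H(g_S−g_L)]/(r−g_L), with H = 4/2 = 2.
P₀ = 0.68 × [(1+0.029) + 2×(0.2426−0.029)] / (0.087−0.029)
   = 0.68 × 1.4562 / 0.058 = 17.0727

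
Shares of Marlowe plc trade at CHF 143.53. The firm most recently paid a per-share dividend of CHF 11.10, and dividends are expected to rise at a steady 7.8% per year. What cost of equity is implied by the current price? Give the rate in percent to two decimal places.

16.14%

Rearranging the constant-growth DDM: r = D₁/P₀ + g.
D₁ = 11.10 × (1 + 0.078) = 11.9658.
r = 11.9658 / 143.53 + 0.078 = 0.08337 + 0.078 = 0.16137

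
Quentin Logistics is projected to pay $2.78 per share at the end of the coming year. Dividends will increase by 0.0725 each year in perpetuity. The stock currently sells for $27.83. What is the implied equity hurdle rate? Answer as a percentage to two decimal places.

17.24%

Rearranging the constant-growth DDM: r = D₁/P₀ + g.
r = 2.7800 / 27.83 + 0.0725 = 0.09989 + 0.0725 = 0.17239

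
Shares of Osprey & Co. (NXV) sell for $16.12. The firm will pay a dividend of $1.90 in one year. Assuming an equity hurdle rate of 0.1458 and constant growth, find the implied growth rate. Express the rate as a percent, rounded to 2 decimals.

2.79%

From P₀ = D₁/(r − g), the implied growth is g = r − D₁/P₀.
g = 0.1458 − 1.90/16.12 = 0.1458 − 0.11787 = 0.02793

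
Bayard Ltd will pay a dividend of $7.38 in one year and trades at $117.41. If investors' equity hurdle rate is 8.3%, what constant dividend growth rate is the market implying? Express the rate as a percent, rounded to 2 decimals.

2.01%

From P₀ = D₁/(r − g), the implied growth is g = r − D₁/P₀.
g = 0.083 − 7.38/117.41 = 0.083 − 0.06286 = 0.02014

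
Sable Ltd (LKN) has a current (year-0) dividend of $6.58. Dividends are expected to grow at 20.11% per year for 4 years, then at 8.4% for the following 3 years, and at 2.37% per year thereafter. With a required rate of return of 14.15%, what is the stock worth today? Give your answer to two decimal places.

$111.80

Three-stage DDM. Project D₁…D_7; terminal Gordon value at t=7 with g = 0.0237; discount at r = 0.1415.
D_1 = 7.9032
D_2 = 9.4926
D_3 = 11.4015
D_4 = 13.6944
D_5 = 14.8447
D_6 = 16.0917
D_7 = 17.4434
TV_7 = 17.8568/(0.1415−0.0237) = 151.5856
P₀ = Σ Dₜ/(1+r)ᵗ + TV_7/(1+r)^7 = 111.8039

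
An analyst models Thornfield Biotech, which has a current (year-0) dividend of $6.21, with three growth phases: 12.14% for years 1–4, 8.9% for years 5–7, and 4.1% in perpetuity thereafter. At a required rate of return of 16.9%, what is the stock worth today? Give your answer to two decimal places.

Three-stage DDM. Project D₁…D_7; terminal Gordon value at t=7 with g = 0.041; discount at r = 0.169.
D_1 = 6.9639
D_2 = 7.8093
D_3 = 8.7574
D_4 = 9.8205
D_5 = 10.6945
D_6 = 11.6463
D_7 = 12.6829
TV_7 = 13.2029/(0.169−0.041) = 103.1474
P₀ = Σ Dₜ/(1+r)ᵗ + TV_7/(1+r)^7 = 70.7004

$70.70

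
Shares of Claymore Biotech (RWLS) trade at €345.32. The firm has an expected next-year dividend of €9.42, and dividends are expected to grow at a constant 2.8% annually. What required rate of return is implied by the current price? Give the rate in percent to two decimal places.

5.53%

Rearranging the constant-growth DDM: r = D₁/P₀ + g.
r = 9.4200 / 345.32 + 0.028 = 0.02728 + 0.028 = 0.05528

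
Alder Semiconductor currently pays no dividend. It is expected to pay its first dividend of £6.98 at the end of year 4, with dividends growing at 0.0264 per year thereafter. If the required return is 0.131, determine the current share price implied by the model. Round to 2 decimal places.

£46.12

Deferred-dividend DDM. At t=3 the remaining stream is a growing perpetuity with first payment D_4 = 6.98.
V_3 = D_4/(r−g) = 6.98/(0.131−0.0264) = 66.7304
P₀ = V_3/(1+r)^3 = 66.7304/(1+0.131)^3 = 46.1250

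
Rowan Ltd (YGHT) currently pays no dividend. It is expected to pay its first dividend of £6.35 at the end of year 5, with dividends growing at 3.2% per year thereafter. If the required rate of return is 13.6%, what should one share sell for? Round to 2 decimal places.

Deferred-dividend DDM. At t=4 the remaining stream is a growing perpetuity with first payment D_5 = 6.35.
V_4 = D_5/(r−g) = 6.35/(0.136−0.032) = 61.0577
P₀ = V_4/(1+r)^4 = 61.0577/(1+0.136)^4 = 36.6629

£36.66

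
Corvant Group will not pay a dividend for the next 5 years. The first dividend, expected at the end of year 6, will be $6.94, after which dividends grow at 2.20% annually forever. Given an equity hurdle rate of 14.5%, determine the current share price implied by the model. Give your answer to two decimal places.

Deferred-dividend DDM. At t=5 the remaining stream is a growing perpetuity with first payment D_6 = 6.94.
V_5 = D_6/(r−g) = 6.94/(0.145−0.022) = 56.4228
P₀ = V_5/(1+r)^5 = 56.4228/(1+0.145)^5 = 28.6699

$28.67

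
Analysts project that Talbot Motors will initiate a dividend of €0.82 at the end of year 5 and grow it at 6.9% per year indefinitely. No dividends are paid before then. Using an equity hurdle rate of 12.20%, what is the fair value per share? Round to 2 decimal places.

€9.76

Deferred-dividend DDM. At t=4 the remaining stream is a growing perpetuity with first payment D_5 = 0.82.
V_4 = D_5/(r−g) = 0.82/(0.122−0.069) = 15.4717
P₀ = V_4/(1+r)^4 = 15.4717/(1+0.122)^4 = 9.7626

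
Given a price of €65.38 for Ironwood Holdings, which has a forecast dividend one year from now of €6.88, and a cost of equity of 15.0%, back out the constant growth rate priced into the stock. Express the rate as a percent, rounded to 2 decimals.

4.48%

From P₀ = D₁/(r − g), the implied growth is g = r − D₁/P₀.
g = 0.15 − 6.88/65.38 = 0.15 − 0.10523 = 0.04477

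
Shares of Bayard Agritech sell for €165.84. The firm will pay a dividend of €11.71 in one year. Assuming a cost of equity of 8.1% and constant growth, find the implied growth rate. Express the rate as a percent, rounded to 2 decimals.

From P₀ = D₁/(r − g), the implied growth is g = r − D₁/P₀.
g = 0.081 − 11.71/165.84 = 0.081 − 0.07061 = 0.01039

1.04%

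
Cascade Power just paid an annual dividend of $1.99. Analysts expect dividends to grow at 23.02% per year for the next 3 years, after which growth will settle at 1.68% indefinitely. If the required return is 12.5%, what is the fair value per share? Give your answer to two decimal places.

$31.61

Two-stage DDM. Project D₁…D_3 at 0.2302, terminal growth 0.0168, discount at r = 0.125.
D_1 = 2.4481
D_2 = 3.0117
D_3 = 3.7049
Terminal value at t=3: TV = D_4/(r−g) = 3.7672/(0.125−0.0168) = 34.8168
P₀ = 2.4481/(1+0.125)^1 + 3.0117/(1+0.125)^2 + 3.7049/(1+0.125)^3 + 34.8168/(1+0.125)^3 = 31.6107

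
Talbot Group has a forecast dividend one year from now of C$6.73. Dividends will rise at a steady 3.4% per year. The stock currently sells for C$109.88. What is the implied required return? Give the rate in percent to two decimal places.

9.52%

Rearranging the constant-growth DDM: r = D₁/P₀ + g.
r = 6.7300 / 109.88 + 0.034 = 0.06125 + 0.034 = 0.09525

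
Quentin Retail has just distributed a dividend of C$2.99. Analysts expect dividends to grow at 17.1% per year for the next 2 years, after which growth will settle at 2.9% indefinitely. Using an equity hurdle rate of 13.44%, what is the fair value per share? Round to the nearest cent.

Two-stage DDM. Project D₁…D_2 at 0.171, terminal growth 0.029, discount at r = 0.1344.
D_1 = 3.5013
D_2 = 4.1000
Terminal value at t=2: TV = D_3/(r−g) = 4.2189/(0.1344−0.029) = 40.0276
P₀ = 3.5013/(1+0.1344)^1 + 4.1000/(1+0.1344)^2 + 40.0276/(1+0.1344)^2 = 37.3773

C$37.38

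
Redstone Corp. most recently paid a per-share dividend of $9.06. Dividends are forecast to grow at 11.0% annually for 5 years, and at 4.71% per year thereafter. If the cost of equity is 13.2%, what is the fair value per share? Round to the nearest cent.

$144.02

Two-stage DDM. Project D₁…D_5 at 0.11, terminal growth 0.0471, discount at r = 0.132.
D_1 = 10.0566
D_2 = 11.1628
D_3 = 12.3907
D_4 = 13.7537
D_5 = 15.2666
Terminal value at t=5: TV = D_6/(r−g) = 15.9857/(0.132−0.0471) = 188.2884
P₀ = 10.0566/(1+0.132)^1 + 11.1628/(1+0.132)^2 + 12.3907/(1+0.132)^3 + 13.7537/(1+0.132)^4 + 15.2666/(1+0.132)^5 + 188.2884/(1+0.132)^5 = 144.0221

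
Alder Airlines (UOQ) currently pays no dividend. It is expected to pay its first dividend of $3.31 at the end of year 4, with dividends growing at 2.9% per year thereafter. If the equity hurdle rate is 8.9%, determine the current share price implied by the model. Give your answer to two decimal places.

Deferred-dividend DDM. At t=3 the remaining stream is a growing perpetuity with first payment D_4 = 3.31.
V_3 = D_4/(r−g) = 3.31/(0.089−0.029) = 55.1667
P₀ = V_3/(1+r)^3 = 55.1667/(1+0.089)^3 = 42.7162

$42.72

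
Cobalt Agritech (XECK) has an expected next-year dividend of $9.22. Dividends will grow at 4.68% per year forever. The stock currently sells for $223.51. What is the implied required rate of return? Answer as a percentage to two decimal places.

Rearranging the constant-growth DDM: r = D₁/P₀ + g.
r = 9.2200 / 223.51 + 0.0468 = 0.04125 + 0.0468 = 0.08805

8.81%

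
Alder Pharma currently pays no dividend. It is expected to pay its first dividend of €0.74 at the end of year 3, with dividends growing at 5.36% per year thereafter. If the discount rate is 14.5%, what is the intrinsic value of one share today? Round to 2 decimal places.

€6.18

Deferred-dividend DDM. At t=2 the remaining stream is a growing perpetuity with first payment D_3 = 0.74.
V_2 = D_3/(r−g) = 0.74/(0.145−0.0536) = 8.0963
P₀ = V_2/(1+r)^2 = 8.0963/(1+0.145)^2 = 6.1755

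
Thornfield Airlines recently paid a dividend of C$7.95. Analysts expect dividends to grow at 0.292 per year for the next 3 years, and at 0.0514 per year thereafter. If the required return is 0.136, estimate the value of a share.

C$176.37

Two-stage DDM. Project D₁…D_3 at 0.292, terminal growth 0.0514, discount at r = 0.136.
D_1 = 10.2714
D_2 = 13.2706
D_3 = 17.1457
Terminal value at t=3: TV = D_4/(r−g) = 18.0270/(0.136−0.0514) = 213.0847
P₀ = 10.2714/(1+0.136)^1 + 13.2706/(1+0.136)^2 + 17.1457/(1+0.136)^3 + 213.0847/(1+0.136)^3 = 176.3714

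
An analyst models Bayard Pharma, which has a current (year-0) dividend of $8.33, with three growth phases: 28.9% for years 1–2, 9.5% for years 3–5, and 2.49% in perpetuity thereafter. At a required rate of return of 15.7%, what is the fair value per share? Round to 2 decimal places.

$115.43

Three-stage DDM. Project D₁…D_5; terminal Gordon value at t=5 with g = 0.0249; discount at r = 0.157.
D_1 = 10.7374
D_2 = 13.8405
D_3 = 15.1553
D_4 = 16.5951
D_5 = 18.1716
TV_5 = 18.6241/(0.157−0.0249) = 140.9847
P₀ = Σ Dₜ/(1+r)ᵗ + TV_5/(1+r)^5 = 115.4292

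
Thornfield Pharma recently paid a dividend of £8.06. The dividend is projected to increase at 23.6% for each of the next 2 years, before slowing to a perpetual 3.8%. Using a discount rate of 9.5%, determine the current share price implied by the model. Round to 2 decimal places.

£206.38

Two-stage DDM. Project D₁…D_2 at 0.236, terminal growth 0.038, discount at r = 0.095.
D_1 = 9.9622
D_2 = 12.3132
Terminal value at t=2: TV = D_3/(r−g) = 12.7811/(0.095−0.038) = 224.2304
P₀ = 9.9622/(1+0.095)^1 + 12.3132/(1+0.095)^2 + 224.2304/(1+0.095)^2 = 206.3778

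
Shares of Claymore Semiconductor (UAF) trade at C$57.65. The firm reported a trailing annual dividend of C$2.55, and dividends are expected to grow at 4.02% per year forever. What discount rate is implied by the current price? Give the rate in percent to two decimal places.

8.62%

Rearranging the constant-growth DDM: r = D₁/P₀ + g.
D₁ = 2.55 × (1 + 0.0402) = 2.6525.
r = 2.6525 / 57.65 + 0.0402 = 0.04601 + 0.0402 = 0.08621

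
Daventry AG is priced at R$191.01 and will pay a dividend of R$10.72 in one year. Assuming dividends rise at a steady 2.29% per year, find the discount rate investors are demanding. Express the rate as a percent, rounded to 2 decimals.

Rearranging the constant-growth DDM: r = D₁/P₀ + g.
r = 10.7200 / 191.01 + 0.0229 = 0.05612 + 0.0229 = 0.07902

7.90%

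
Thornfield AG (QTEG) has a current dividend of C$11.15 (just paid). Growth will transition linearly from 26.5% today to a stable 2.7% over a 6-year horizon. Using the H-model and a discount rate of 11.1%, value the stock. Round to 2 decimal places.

C$231.10

H-model: P₀ = D₀[(1+g_L) + H(g_S−g_L)]/(r−g_L), with H = 6/2 = 3.
P₀ = 11.15 × [(1+0.027) + 3×(0.265−0.027)] / (0.111−0.027)
   = 11.15 × 1.7410 / 0.084 = 231.0970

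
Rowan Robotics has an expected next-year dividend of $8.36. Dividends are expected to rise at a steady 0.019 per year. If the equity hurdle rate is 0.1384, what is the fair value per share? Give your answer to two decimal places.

$70.02

Gordon growth model: P₀ = D₁/(r − g), with D₁ = 8.36 given directly.
P₀ = 8.3600 / (0.1384 − 0.019) = 8.3600 / 0.1194 = 70.0168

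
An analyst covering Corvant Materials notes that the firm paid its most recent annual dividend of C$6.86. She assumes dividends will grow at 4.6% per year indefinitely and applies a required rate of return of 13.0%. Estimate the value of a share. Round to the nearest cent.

C$85.42

Gordon growth model: P₀ = D₁/(r − g). D₁ = 6.86 × (1 + 0.046) = 7.1756.
P₀ = 7.1756 / (0.13 − 0.046) = 7.1756 / 0.084 = 85.4233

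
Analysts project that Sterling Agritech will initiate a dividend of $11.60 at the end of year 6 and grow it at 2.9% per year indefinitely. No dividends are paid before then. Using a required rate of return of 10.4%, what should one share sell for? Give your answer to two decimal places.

$94.31

Deferred-dividend DDM. At t=5 the remaining stream is a growing perpetuity with first payment D_6 = 11.60.
V_5 = D_6/(r−g) = 11.60/(0.104−0.029) = 154.6667
P₀ = V_5/(1+r)^5 = 154.6667/(1+0.104)^5 = 94.3086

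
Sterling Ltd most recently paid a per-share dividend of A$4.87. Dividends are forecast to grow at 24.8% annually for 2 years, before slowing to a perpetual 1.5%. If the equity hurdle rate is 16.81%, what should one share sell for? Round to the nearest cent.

A$47.62

Two-stage DDM. Project D₁…D_2 at 0.248, terminal growth 0.015, discount at r = 0.1681.
D_1 = 6.0778
D_2 = 7.5850
Terminal value at t=2: TV = D_3/(r−g) = 7.6988/(0.1681−0.015) = 50.2862
P₀ = 6.0778/(1+0.1681)^1 + 7.5850/(1+0.1681)^2 + 50.2862/(1+0.1681)^2 = 47.6165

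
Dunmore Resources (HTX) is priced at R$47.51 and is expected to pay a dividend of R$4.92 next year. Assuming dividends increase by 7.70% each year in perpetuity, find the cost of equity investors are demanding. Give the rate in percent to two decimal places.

18.06%

Rearranging the constant-growth DDM: r = D₁/P₀ + g.
r = 4.9200 / 47.51 + 0.077 = 0.10356 + 0.077 = 0.18056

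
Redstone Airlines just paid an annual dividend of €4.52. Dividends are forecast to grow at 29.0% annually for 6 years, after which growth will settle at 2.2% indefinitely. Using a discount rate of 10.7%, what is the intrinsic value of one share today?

€184.01

Two-stage DDM. Project D₁…D_6 at 0.29, terminal growth 0.022, discount at r = 0.107.
D_1 = 5.8308
D_2 = 7.5217
D_3 = 9.7030
D_4 = 12.5169
D_5 = 16.1468
D_6 = 20.8294
Terminal value at t=6: TV = D_7/(r−g) = 21.2876/(0.107−0.022) = 250.4429
P₀ = 5.8308/(1+0.107)^1 + 7.5217/(1+0.107)^2 + 9.7030/(1+0.107)^3 + 12.5169/(1+0.107)^4 + 16.1468/(1+0.107)^5 + 20.8294/(1+0.107)^6 + 250.4429/(1+0.107)^6 = 184.0132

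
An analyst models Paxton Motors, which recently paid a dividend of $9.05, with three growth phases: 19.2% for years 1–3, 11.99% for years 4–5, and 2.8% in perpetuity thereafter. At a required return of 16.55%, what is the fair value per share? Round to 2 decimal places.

Three-stage DDM. Project D₁…D_5; terminal Gordon value at t=5 with g = 0.028; discount at r = 0.1655.
D_1 = 10.7876
D_2 = 12.8588
D_3 = 15.3277
D_4 = 17.1655
D_5 = 19.2236
TV_5 = 19.7619/(0.1655−0.028) = 143.7230
P₀ = Σ Dₜ/(1+r)ᵗ + TV_5/(1+r)^5 = 113.4738

$113.47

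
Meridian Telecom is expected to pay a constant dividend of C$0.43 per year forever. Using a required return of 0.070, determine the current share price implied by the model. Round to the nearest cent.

C$6.14

Zero-growth DDM (perpetuity): P₀ = D/r = 0.43 / 0.07 = 6.1429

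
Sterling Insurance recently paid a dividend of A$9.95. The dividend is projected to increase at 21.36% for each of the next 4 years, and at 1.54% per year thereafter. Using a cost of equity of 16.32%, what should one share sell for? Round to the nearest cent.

Two-stage DDM. Project D₁…D_4 at 0.2136, terminal growth 0.0154, discount at r = 0.1632.
D_1 = 12.0753
D_2 = 14.6546
D_3 = 17.7848
D_4 = 21.5837
Terminal value at t=4: TV = D_5/(r−g) = 21.9161/(0.1632−0.0154) = 148.2819
P₀ = 12.0753/(1+0.1632)^1 + 14.6546/(1+0.1632)^2 + 17.7848/(1+0.1632)^3 + 21.5837/(1+0.1632)^4 + 148.2819/(1+0.1632)^4 = 125.2994

A$125.30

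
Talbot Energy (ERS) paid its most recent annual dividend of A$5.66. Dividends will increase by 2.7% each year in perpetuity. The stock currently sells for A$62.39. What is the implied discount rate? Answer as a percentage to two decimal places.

Rearranging the constant-growth DDM: r = D₁/P₀ + g.
D₁ = 5.66 × (1 + 0.027) = 5.8128.
r = 5.8128 / 62.39 + 0.027 = 0.09317 + 0.027 = 0.12017

12.02%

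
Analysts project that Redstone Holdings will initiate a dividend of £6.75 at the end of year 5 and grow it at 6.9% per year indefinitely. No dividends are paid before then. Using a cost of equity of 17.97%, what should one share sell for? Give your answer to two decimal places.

Deferred-dividend DDM. At t=4 the remaining stream is a growing perpetuity with first payment D_5 = 6.75.
V_4 = D_5/(r−g) = 6.75/(0.1797−0.069) = 60.9756
P₀ = V_4/(1+r)^4 = 60.9756/(1+0.1797)^4 = 31.4825

£31.48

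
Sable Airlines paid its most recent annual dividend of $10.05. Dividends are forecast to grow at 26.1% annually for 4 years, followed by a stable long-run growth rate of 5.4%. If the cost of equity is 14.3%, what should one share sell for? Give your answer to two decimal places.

Two-stage DDM. Project D₁…D_4 at 0.261, terminal growth 0.054, discount at r = 0.143.
D_1 = 12.6731
D_2 = 15.9807
D_3 = 20.1517
D_4 = 25.4113
Terminal value at t=4: TV = D_5/(r−g) = 26.7835/(0.143−0.054) = 300.9380
P₀ = 12.6731/(1+0.143)^1 + 15.9807/(1+0.143)^2 + 20.1517/(1+0.143)^3 + 25.4113/(1+0.143)^4 + 300.9380/(1+0.143)^4 = 228.0190

$228.02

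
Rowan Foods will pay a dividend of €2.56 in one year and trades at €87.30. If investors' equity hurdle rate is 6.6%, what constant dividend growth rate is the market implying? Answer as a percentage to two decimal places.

From P₀ = D₁/(r − g), the implied growth is g = r − D₁/P₀.
g = 0.066 − 2.56/87.30 = 0.066 − 0.02932 = 0.03668

3.67%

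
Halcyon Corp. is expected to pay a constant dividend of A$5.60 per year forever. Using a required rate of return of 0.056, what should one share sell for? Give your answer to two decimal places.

A$100.00

Zero-growth DDM (perpetuity): P₀ = D/r = 5.60 / 0.056 = 100.0000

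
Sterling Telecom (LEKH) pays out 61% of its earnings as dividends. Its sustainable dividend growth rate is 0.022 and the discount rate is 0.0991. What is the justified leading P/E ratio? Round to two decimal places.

Justified leading P/E = b/(r−g) = 0.61/(0.0991−0.022) = 7.9118

7.91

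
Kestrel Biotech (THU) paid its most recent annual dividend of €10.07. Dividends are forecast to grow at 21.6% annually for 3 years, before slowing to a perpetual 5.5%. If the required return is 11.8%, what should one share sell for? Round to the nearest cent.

Two-stage DDM. Project D₁…D_3 at 0.216, terminal growth 0.055, discount at r = 0.118.
D_1 = 12.2451
D_2 = 14.8901
D_3 = 18.1063
Terminal value at t=3: TV = D_4/(r−g) = 19.1022/(0.118−0.055) = 303.2090
P₀ = 12.2451/(1+0.118)^1 + 14.8901/(1+0.118)^2 + 18.1063/(1+0.118)^3 + 303.2090/(1+0.118)^3 = 252.8010

€252.80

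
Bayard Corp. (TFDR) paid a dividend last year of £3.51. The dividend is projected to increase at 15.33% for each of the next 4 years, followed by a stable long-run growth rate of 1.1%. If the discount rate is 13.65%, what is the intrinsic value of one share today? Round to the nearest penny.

Two-stage DDM. Project D₁…D_4 at 0.1533, terminal growth 0.011, discount at r = 0.1365.
D_1 = 4.0481
D_2 = 4.6687
D_3 = 5.3844
D_4 = 6.2098
Terminal value at t=4: TV = D_5/(r−g) = 6.2781/(0.1365−0.011) = 50.0246
P₀ = 4.0481/(1+0.1365)^1 + 4.6687/(1+0.1365)^2 + 5.3844/(1+0.1365)^3 + 6.2098/(1+0.1365)^4 + 50.0246/(1+0.1365)^4 = 44.5517

£44.55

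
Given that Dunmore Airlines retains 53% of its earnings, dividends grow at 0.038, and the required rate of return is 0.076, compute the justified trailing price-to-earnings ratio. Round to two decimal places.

12.84

Payout ratio b = 1 − 0.53 = 0.47.
Justified trailing P/E = b(1+g)/(r−g) = 0.47×(1+0.038)/(0.076−0.038) = 12.8384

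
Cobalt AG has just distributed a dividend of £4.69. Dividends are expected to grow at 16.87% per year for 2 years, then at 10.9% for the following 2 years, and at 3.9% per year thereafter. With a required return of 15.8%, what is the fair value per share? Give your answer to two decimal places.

£56.72

Three-stage DDM. Project D₁…D_4; terminal Gordon value at t=4 with g = 0.039; discount at r = 0.158.
D_1 = 5.4812
D_2 = 6.4059
D_3 = 7.1041
D_4 = 7.8785
TV_4 = 8.1857/(0.158−0.039) = 68.7877
P₀ = Σ Dₜ/(1+r)ᵗ + TV_4/(1+r)^4 = 56.7206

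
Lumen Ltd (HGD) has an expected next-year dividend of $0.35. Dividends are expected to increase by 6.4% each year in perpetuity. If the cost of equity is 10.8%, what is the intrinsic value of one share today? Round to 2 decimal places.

$7.95

Gordon growth model: P₀ = D₁/(r − g), with D₁ = 0.35 given directly.
P₀ = 0.3500 / (0.108 − 0.064) = 0.3500 / 0.044 = 7.9545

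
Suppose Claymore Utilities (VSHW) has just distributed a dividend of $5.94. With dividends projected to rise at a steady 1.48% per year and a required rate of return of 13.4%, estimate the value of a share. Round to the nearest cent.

Gordon growth model: P₀ = D₁/(r − g). D₁ = 5.94 × (1 + 0.0148) = 6.0279.
P₀ = 6.0279 / (0.134 − 0.0148) = 6.0279 / 0.1192 = 50.5697

$50.57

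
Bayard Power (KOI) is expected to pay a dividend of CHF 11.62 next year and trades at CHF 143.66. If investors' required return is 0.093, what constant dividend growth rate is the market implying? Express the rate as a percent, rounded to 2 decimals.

From P₀ = D₁/(r − g), the implied growth is g = r − D₁/P₀.
g = 0.093 − 11.62/143.66 = 0.093 − 0.08089 = 0.01211

1.21%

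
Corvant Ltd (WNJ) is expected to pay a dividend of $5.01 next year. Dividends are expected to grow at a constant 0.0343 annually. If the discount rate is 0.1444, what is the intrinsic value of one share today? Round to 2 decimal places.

Gordon growth model: P₀ = D₁/(r − g), with D₁ = 5.01 given directly.
P₀ = 5.0100 / (0.1444 − 0.0343) = 5.0100 / 0.1101 = 45.5041

$45.50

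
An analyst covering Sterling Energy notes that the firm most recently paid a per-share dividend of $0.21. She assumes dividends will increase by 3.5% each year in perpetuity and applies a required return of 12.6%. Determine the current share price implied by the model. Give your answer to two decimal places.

Gordon growth model: P₀ = D₁/(r − g). D₁ = 0.21 × (1 + 0.035) = 0.2173.
P₀ = 0.2173 / (0.126 − 0.035) = 0.2173 / 0.091 = 2.3885

$2.39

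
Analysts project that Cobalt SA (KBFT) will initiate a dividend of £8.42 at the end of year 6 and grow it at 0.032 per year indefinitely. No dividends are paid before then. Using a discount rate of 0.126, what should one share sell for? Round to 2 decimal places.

£49.49

Deferred-dividend DDM. At t=5 the remaining stream is a growing perpetuity with first payment D_6 = 8.42.
V_5 = D_6/(r−g) = 8.42/(0.126−0.032) = 89.5745
P₀ = V_5/(1+r)^5 = 89.5745/(1+0.126)^5 = 49.4871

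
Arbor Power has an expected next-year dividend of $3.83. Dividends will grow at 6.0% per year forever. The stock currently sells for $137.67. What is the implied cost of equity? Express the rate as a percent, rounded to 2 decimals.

Rearranging the constant-growth DDM: r = D₁/P₀ + g.
r = 3.8300 / 137.67 + 0.06 = 0.02782 + 0.06 = 0.08782

8.78%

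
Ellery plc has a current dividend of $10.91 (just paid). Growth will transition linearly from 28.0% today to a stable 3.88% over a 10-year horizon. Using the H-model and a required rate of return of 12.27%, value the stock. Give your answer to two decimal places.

H-model: P₀ = D₀[(1+g_L) + H(g_S−g_L)]/(r−g_L), with H = 10/2 = 5.
P₀ = 10.91 × [(1+0.0388) + 5×(0.28−0.0388)] / (0.1227−0.0388)
   = 10.91 × 2.2448 / 0.0839 = 291.9043

$291.90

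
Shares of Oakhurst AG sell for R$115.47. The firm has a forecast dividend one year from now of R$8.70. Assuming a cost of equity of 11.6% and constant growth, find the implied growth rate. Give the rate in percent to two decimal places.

From P₀ = D₁/(r − g), the implied growth is g = r − D₁/P₀.
g = 0.116 − 8.70/115.47 = 0.116 − 0.07534 = 0.04066

4.07%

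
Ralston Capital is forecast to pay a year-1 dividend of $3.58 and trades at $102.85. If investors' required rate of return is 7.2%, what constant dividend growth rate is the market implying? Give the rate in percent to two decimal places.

From P₀ = D₁/(r − g), the implied growth is g = r − D₁/P₀.
g = 0.072 − 3.58/102.85 = 0.072 − 0.03481 = 0.03719

3.72%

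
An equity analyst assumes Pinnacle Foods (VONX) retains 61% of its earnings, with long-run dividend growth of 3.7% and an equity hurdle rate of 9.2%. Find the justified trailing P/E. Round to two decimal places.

Payout ratio b = 1 − 0.61 = 0.39.
Justified trailing P/E = b(1+g)/(r−g) = 0.39×(1+0.037)/(0.092−0.037) = 7.3533

7.35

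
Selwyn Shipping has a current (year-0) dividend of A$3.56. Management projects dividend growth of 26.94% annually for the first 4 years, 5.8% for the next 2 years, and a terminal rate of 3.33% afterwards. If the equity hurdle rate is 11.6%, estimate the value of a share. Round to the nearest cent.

A$97.78

Three-stage DDM. Project D₁…D_6; terminal Gordon value at t=6 with g = 0.0333; discount at r = 0.116.
D_1 = 4.5191
D_2 = 5.7365
D_3 = 7.2819
D_4 = 9.2437
D_5 = 9.7798
D_6 = 10.3470
TV_6 = 10.6916/(0.116−0.0333) = 129.2815
P₀ = Σ Dₜ/(1+r)ᵗ + TV_6/(1+r)^6 = 97.7781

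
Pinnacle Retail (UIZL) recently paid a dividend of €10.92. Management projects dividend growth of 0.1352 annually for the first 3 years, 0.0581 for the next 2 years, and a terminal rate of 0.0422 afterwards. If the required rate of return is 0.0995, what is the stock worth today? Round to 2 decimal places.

€260.08

Three-stage DDM. Project D₁…D_5; terminal Gordon value at t=5 with g = 0.0422; discount at r = 0.0995.
D_1 = 12.3964
D_2 = 14.0724
D_3 = 15.9750
D_4 = 16.9031
D_5 = 17.8852
TV_5 = 18.6399/(0.0995−0.0422) = 325.3042
P₀ = Σ Dₜ/(1+r)ᵗ + TV_5/(1+r)^5 = 260.0784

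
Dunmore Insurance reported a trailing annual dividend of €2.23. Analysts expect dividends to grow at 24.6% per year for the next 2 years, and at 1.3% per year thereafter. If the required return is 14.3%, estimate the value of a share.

Two-stage DDM. Project D₁…D_2 at 0.246, terminal growth 0.013, discount at r = 0.143.
D_1 = 2.7786
D_2 = 3.4621
Terminal value at t=2: TV = D_3/(r−g) = 3.5071/(0.143−0.013) = 26.9778
P₀ = 2.7786/(1+0.143)^1 + 3.4621/(1+0.143)^2 + 26.9778/(1+0.143)^2 = 25.7307

€25.73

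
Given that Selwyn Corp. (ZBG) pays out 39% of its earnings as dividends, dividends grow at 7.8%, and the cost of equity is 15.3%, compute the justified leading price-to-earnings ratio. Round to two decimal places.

5.20

Justified leading P/E = b/(r−g) = 0.39/(0.153−0.078) = 5.2000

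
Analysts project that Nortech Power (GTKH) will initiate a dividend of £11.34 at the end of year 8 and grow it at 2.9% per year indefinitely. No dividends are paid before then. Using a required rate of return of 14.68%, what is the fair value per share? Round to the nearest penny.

Deferred-dividend DDM. At t=7 the remaining stream is a growing perpetuity with first payment D_8 = 11.34.
V_7 = D_8/(r−g) = 11.34/(0.1468−0.029) = 96.2649
P₀ = V_7/(1+r)^7 = 96.2649/(1+0.1468)^7 = 36.9023

£36.90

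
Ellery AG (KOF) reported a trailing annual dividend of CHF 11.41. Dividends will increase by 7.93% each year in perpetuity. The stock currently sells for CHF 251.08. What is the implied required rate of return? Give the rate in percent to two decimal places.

Rearranging the constant-growth DDM: r = D₁/P₀ + g.
D₁ = 11.41 × (1 + 0.0793) = 12.3148.
r = 12.3148 / 251.08 + 0.0793 = 0.04905 + 0.0793 = 0.12835

12.83%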